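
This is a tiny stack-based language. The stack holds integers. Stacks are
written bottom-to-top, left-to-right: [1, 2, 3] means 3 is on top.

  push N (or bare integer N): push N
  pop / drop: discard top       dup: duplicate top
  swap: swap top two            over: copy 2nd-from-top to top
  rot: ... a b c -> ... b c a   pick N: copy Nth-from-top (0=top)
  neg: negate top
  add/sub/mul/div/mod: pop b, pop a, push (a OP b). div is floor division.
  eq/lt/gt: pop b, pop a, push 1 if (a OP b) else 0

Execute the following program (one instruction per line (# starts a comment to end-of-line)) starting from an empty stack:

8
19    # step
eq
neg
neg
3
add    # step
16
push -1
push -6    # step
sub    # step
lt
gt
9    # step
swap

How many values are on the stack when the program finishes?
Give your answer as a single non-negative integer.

After 'push 8': stack = [8] (depth 1)
After 'push 19': stack = [8, 19] (depth 2)
After 'eq': stack = [0] (depth 1)
After 'neg': stack = [0] (depth 1)
After 'neg': stack = [0] (depth 1)
After 'push 3': stack = [0, 3] (depth 2)
After 'add': stack = [3] (depth 1)
After 'push 16': stack = [3, 16] (depth 2)
After 'push -1': stack = [3, 16, -1] (depth 3)
After 'push -6': stack = [3, 16, -1, -6] (depth 4)
After 'sub': stack = [3, 16, 5] (depth 3)
After 'lt': stack = [3, 0] (depth 2)
After 'gt': stack = [1] (depth 1)
After 'push 9': stack = [1, 9] (depth 2)
After 'swap': stack = [9, 1] (depth 2)

Answer: 2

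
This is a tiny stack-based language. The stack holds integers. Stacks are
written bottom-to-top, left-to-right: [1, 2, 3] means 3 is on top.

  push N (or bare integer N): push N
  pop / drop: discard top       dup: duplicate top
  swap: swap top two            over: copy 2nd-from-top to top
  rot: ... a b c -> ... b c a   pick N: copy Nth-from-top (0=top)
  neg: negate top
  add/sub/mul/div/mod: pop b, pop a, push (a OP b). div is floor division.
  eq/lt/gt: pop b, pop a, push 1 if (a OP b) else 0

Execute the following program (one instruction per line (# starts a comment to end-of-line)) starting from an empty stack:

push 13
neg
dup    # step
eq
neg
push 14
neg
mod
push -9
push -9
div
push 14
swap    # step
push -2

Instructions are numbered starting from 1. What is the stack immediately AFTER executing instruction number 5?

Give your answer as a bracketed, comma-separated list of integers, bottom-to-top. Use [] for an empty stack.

Answer: [-1]

Derivation:
Step 1 ('push 13'): [13]
Step 2 ('neg'): [-13]
Step 3 ('dup'): [-13, -13]
Step 4 ('eq'): [1]
Step 5 ('neg'): [-1]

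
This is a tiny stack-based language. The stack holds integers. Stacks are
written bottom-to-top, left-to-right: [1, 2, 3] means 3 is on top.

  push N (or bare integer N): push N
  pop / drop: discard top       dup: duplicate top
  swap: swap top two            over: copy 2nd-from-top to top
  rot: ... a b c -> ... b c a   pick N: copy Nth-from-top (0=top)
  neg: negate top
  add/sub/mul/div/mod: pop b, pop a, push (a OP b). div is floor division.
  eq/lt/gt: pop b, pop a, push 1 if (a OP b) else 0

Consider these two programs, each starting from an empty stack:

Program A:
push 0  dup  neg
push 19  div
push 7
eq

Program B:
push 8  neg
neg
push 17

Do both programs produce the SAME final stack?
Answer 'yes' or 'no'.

Answer: no

Derivation:
Program A trace:
  After 'push 0': [0]
  After 'dup': [0, 0]
  After 'neg': [0, 0]
  After 'push 19': [0, 0, 19]
  After 'div': [0, 0]
  After 'push 7': [0, 0, 7]
  After 'eq': [0, 0]
Program A final stack: [0, 0]

Program B trace:
  After 'push 8': [8]
  After 'neg': [-8]
  After 'neg': [8]
  After 'push 17': [8, 17]
Program B final stack: [8, 17]
Same: no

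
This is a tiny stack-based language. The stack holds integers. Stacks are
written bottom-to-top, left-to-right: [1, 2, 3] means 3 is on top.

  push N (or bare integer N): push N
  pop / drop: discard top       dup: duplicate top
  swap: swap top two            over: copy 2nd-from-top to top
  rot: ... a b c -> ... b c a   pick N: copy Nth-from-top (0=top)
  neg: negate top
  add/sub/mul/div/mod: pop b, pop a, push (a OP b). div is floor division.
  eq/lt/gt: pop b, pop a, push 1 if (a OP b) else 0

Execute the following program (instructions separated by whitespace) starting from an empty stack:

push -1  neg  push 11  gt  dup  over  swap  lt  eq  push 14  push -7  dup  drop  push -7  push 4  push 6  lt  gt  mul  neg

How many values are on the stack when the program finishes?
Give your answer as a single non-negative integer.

Answer: 3

Derivation:
After 'push -1': stack = [-1] (depth 1)
After 'neg': stack = [1] (depth 1)
After 'push 11': stack = [1, 11] (depth 2)
After 'gt': stack = [0] (depth 1)
After 'dup': stack = [0, 0] (depth 2)
After 'over': stack = [0, 0, 0] (depth 3)
After 'swap': stack = [0, 0, 0] (depth 3)
After 'lt': stack = [0, 0] (depth 2)
After 'eq': stack = [1] (depth 1)
After 'push 14': stack = [1, 14] (depth 2)
After 'push -7': stack = [1, 14, -7] (depth 3)
After 'dup': stack = [1, 14, -7, -7] (depth 4)
After 'drop': stack = [1, 14, -7] (depth 3)
After 'push -7': stack = [1, 14, -7, -7] (depth 4)
After 'push 4': stack = [1, 14, -7, -7, 4] (depth 5)
After 'push 6': stack = [1, 14, -7, -7, 4, 6] (depth 6)
After 'lt': stack = [1, 14, -7, -7, 1] (depth 5)
After 'gt': stack = [1, 14, -7, 0] (depth 4)
After 'mul': stack = [1, 14, 0] (depth 3)
After 'neg': stack = [1, 14, 0] (depth 3)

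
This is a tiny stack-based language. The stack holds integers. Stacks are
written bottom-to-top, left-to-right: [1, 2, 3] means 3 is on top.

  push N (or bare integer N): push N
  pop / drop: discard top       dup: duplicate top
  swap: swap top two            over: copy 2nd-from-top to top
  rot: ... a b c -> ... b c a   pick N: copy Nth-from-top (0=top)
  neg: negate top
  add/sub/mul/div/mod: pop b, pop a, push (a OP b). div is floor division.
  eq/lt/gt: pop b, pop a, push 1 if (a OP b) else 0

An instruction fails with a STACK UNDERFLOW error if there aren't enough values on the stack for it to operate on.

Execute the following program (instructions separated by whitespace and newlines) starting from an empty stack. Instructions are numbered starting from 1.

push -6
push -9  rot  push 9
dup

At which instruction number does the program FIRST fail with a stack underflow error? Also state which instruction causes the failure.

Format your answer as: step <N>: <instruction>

Answer: step 3: rot

Derivation:
Step 1 ('push -6'): stack = [-6], depth = 1
Step 2 ('push -9'): stack = [-6, -9], depth = 2
Step 3 ('rot'): needs 3 value(s) but depth is 2 — STACK UNDERFLOW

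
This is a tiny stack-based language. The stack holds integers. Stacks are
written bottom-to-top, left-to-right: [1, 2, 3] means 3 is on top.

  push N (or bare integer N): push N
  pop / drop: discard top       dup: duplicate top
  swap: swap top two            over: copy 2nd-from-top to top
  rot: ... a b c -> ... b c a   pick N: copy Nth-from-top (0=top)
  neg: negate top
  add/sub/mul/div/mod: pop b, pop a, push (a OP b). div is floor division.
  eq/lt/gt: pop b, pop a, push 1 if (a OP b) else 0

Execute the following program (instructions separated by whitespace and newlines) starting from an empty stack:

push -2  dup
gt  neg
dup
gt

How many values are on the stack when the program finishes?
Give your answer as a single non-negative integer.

After 'push -2': stack = [-2] (depth 1)
After 'dup': stack = [-2, -2] (depth 2)
After 'gt': stack = [0] (depth 1)
After 'neg': stack = [0] (depth 1)
After 'dup': stack = [0, 0] (depth 2)
After 'gt': stack = [0] (depth 1)

Answer: 1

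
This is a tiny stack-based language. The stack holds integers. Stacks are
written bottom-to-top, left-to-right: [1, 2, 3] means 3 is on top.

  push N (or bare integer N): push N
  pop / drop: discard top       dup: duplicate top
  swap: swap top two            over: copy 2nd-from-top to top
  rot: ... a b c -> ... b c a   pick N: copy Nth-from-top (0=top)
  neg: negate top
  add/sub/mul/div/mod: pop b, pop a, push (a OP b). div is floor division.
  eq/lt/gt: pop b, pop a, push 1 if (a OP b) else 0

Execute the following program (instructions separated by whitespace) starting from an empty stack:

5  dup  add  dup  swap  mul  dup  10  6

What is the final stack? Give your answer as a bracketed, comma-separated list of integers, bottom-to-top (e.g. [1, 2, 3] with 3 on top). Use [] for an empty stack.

After 'push 5': [5]
After 'dup': [5, 5]
After 'add': [10]
After 'dup': [10, 10]
After 'swap': [10, 10]
After 'mul': [100]
After 'dup': [100, 100]
After 'push 10': [100, 100, 10]
After 'push 6': [100, 100, 10, 6]

Answer: [100, 100, 10, 6]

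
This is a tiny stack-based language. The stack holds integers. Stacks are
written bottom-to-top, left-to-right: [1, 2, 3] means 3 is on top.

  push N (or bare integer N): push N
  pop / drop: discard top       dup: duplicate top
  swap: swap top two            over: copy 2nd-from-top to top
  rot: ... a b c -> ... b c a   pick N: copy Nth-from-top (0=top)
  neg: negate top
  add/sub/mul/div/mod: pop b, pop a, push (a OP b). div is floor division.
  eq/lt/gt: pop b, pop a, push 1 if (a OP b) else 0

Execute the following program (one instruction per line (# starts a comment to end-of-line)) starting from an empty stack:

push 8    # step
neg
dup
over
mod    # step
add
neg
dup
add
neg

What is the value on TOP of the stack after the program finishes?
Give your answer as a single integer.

After 'push 8': [8]
After 'neg': [-8]
After 'dup': [-8, -8]
After 'over': [-8, -8, -8]
After 'mod': [-8, 0]
After 'add': [-8]
After 'neg': [8]
After 'dup': [8, 8]
After 'add': [16]
After 'neg': [-16]

Answer: -16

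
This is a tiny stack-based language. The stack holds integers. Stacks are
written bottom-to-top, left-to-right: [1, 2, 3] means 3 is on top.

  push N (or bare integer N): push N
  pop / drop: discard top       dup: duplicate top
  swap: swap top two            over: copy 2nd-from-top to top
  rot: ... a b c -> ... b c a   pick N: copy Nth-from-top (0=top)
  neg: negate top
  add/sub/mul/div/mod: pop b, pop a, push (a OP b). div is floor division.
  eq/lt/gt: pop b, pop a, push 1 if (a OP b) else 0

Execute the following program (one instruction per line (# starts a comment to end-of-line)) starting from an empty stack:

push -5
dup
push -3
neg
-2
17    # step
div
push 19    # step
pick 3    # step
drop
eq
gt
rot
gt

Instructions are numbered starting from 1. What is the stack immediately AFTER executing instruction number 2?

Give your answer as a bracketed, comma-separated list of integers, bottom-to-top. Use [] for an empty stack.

Step 1 ('push -5'): [-5]
Step 2 ('dup'): [-5, -5]

Answer: [-5, -5]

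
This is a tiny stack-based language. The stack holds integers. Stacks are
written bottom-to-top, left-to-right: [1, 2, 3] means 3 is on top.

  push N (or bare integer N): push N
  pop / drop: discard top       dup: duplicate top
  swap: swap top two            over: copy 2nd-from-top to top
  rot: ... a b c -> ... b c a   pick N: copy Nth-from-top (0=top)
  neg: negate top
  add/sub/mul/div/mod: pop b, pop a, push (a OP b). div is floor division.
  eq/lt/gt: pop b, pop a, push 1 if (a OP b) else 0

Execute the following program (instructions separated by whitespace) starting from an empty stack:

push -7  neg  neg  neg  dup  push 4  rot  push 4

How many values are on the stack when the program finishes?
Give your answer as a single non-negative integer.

Answer: 4

Derivation:
After 'push -7': stack = [-7] (depth 1)
After 'neg': stack = [7] (depth 1)
After 'neg': stack = [-7] (depth 1)
After 'neg': stack = [7] (depth 1)
After 'dup': stack = [7, 7] (depth 2)
After 'push 4': stack = [7, 7, 4] (depth 3)
After 'rot': stack = [7, 4, 7] (depth 3)
After 'push 4': stack = [7, 4, 7, 4] (depth 4)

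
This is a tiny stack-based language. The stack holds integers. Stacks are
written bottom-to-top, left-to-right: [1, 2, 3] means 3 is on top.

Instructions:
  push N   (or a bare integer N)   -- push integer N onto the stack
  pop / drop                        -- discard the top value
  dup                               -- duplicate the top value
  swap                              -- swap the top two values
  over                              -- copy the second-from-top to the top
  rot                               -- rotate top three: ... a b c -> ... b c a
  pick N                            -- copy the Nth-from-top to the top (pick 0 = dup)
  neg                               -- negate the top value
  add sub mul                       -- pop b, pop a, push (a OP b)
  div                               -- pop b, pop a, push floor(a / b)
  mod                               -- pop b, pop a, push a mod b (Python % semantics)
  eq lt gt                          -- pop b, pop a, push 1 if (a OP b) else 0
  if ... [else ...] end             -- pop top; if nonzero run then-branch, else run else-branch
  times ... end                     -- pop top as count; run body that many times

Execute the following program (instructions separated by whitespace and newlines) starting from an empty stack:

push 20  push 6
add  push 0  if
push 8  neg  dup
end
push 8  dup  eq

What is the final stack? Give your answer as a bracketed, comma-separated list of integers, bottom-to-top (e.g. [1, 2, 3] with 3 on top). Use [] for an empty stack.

After 'push 20': [20]
After 'push 6': [20, 6]
After 'add': [26]
After 'push 0': [26, 0]
After 'if': [26]
After 'push 8': [26, 8]
After 'dup': [26, 8, 8]
After 'eq': [26, 1]

Answer: [26, 1]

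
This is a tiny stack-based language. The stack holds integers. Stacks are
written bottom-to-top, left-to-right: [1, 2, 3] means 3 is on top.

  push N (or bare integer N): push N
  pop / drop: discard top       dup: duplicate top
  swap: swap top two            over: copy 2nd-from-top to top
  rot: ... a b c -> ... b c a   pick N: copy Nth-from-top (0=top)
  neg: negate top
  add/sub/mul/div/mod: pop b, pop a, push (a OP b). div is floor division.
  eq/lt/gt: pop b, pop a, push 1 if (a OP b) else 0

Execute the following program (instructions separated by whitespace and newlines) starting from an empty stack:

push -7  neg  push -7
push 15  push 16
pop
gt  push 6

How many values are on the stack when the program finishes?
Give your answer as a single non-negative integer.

Answer: 3

Derivation:
After 'push -7': stack = [-7] (depth 1)
After 'neg': stack = [7] (depth 1)
After 'push -7': stack = [7, -7] (depth 2)
After 'push 15': stack = [7, -7, 15] (depth 3)
After 'push 16': stack = [7, -7, 15, 16] (depth 4)
After 'pop': stack = [7, -7, 15] (depth 3)
After 'gt': stack = [7, 0] (depth 2)
After 'push 6': stack = [7, 0, 6] (depth 3)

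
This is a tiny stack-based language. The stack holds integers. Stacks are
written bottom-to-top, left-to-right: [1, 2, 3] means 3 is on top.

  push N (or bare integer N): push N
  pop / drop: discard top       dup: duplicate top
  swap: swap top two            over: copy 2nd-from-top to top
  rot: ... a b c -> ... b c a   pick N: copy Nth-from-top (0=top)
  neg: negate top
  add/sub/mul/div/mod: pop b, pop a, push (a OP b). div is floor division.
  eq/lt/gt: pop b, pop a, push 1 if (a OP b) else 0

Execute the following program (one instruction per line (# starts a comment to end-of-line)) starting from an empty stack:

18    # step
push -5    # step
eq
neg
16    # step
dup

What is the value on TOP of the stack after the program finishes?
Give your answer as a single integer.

After 'push 18': [18]
After 'push -5': [18, -5]
After 'eq': [0]
After 'neg': [0]
After 'push 16': [0, 16]
After 'dup': [0, 16, 16]

Answer: 16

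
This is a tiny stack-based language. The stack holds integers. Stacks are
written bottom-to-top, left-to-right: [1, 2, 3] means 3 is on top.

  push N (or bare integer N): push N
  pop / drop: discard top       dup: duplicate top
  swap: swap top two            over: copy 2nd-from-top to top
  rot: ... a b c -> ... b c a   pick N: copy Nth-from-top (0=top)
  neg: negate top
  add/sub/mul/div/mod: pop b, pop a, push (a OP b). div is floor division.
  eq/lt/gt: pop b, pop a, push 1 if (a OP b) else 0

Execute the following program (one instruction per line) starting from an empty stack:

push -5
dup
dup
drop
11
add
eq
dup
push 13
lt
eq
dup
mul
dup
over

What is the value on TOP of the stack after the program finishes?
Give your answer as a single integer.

After 'push -5': [-5]
After 'dup': [-5, -5]
After 'dup': [-5, -5, -5]
After 'drop': [-5, -5]
After 'push 11': [-5, -5, 11]
After 'add': [-5, 6]
After 'eq': [0]
After 'dup': [0, 0]
After 'push 13': [0, 0, 13]
After 'lt': [0, 1]
After 'eq': [0]
After 'dup': [0, 0]
After 'mul': [0]
After 'dup': [0, 0]
After 'over': [0, 0, 0]

Answer: 0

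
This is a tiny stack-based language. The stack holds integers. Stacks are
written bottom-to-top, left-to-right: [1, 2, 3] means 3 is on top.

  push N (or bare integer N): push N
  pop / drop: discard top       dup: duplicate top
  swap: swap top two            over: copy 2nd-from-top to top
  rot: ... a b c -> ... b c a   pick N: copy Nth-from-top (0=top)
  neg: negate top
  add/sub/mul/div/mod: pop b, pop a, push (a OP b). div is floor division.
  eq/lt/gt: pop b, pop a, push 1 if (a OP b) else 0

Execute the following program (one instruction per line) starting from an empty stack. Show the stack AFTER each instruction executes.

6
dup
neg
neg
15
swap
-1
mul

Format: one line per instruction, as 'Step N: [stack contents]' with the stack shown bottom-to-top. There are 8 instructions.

Step 1: [6]
Step 2: [6, 6]
Step 3: [6, -6]
Step 4: [6, 6]
Step 5: [6, 6, 15]
Step 6: [6, 15, 6]
Step 7: [6, 15, 6, -1]
Step 8: [6, 15, -6]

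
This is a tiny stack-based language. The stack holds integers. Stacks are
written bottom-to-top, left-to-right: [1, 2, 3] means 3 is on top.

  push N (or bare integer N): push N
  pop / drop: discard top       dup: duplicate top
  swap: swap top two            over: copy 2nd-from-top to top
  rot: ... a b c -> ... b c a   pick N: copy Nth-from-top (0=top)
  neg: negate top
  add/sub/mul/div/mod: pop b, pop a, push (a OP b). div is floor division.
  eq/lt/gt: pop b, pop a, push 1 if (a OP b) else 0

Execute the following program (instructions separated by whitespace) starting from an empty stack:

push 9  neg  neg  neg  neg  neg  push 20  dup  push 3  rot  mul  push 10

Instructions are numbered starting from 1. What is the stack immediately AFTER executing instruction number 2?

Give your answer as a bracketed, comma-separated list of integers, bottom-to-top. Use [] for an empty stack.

Answer: [-9]

Derivation:
Step 1 ('push 9'): [9]
Step 2 ('neg'): [-9]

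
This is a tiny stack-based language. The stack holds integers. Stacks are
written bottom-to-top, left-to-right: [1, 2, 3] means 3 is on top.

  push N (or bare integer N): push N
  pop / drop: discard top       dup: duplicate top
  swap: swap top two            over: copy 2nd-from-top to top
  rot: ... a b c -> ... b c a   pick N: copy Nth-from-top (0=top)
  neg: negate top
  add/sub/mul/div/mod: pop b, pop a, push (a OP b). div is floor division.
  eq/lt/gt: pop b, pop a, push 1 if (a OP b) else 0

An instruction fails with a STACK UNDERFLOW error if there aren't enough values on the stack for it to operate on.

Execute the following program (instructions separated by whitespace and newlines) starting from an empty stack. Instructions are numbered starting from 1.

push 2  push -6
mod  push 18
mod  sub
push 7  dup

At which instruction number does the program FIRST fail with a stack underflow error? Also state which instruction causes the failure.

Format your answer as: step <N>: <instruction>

Step 1 ('push 2'): stack = [2], depth = 1
Step 2 ('push -6'): stack = [2, -6], depth = 2
Step 3 ('mod'): stack = [-4], depth = 1
Step 4 ('push 18'): stack = [-4, 18], depth = 2
Step 5 ('mod'): stack = [14], depth = 1
Step 6 ('sub'): needs 2 value(s) but depth is 1 — STACK UNDERFLOW

Answer: step 6: sub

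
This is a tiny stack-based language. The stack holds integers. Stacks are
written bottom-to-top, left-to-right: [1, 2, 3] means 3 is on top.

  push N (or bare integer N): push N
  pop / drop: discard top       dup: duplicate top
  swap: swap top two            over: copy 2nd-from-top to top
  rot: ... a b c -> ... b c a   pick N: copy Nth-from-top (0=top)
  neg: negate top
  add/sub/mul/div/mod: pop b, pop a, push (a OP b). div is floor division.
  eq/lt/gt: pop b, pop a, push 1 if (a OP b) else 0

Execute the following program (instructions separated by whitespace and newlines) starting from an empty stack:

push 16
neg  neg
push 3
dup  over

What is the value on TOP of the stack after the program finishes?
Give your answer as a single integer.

Answer: 3

Derivation:
After 'push 16': [16]
After 'neg': [-16]
After 'neg': [16]
After 'push 3': [16, 3]
After 'dup': [16, 3, 3]
After 'over': [16, 3, 3, 3]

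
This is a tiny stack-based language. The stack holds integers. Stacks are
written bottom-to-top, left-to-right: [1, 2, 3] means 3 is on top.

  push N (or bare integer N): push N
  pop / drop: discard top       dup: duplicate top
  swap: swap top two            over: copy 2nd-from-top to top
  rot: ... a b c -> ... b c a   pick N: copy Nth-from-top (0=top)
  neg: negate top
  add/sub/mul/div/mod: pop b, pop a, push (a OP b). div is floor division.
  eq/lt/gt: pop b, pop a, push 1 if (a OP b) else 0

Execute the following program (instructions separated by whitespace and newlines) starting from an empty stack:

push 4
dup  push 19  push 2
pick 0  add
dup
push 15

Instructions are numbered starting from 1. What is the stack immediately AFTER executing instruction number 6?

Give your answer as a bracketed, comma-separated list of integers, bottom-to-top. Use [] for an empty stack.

Step 1 ('push 4'): [4]
Step 2 ('dup'): [4, 4]
Step 3 ('push 19'): [4, 4, 19]
Step 4 ('push 2'): [4, 4, 19, 2]
Step 5 ('pick 0'): [4, 4, 19, 2, 2]
Step 6 ('add'): [4, 4, 19, 4]

Answer: [4, 4, 19, 4]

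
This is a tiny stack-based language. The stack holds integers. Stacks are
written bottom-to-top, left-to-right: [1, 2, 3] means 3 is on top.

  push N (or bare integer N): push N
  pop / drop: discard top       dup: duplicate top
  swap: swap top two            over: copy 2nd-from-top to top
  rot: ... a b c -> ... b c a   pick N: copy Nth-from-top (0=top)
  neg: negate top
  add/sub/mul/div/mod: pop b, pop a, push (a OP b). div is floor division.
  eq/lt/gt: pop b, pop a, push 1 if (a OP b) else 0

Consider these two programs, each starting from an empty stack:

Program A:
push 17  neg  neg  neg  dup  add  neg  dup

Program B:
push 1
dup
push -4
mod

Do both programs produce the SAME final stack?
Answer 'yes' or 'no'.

Answer: no

Derivation:
Program A trace:
  After 'push 17': [17]
  After 'neg': [-17]
  After 'neg': [17]
  After 'neg': [-17]
  After 'dup': [-17, -17]
  After 'add': [-34]
  After 'neg': [34]
  After 'dup': [34, 34]
Program A final stack: [34, 34]

Program B trace:
  After 'push 1': [1]
  After 'dup': [1, 1]
  After 'push -4': [1, 1, -4]
  After 'mod': [1, -3]
Program B final stack: [1, -3]
Same: no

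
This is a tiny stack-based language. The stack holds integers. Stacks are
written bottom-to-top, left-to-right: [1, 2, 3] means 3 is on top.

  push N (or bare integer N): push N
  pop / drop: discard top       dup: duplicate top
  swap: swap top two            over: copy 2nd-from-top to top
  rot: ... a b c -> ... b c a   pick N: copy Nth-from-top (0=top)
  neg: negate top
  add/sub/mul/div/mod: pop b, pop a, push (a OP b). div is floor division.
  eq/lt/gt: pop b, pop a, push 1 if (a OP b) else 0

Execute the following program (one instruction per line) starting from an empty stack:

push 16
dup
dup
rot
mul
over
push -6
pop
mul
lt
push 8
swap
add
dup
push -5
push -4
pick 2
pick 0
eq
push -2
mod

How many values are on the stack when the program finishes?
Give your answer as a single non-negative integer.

After 'push 16': stack = [16] (depth 1)
After 'dup': stack = [16, 16] (depth 2)
After 'dup': stack = [16, 16, 16] (depth 3)
After 'rot': stack = [16, 16, 16] (depth 3)
After 'mul': stack = [16, 256] (depth 2)
After 'over': stack = [16, 256, 16] (depth 3)
After 'push -6': stack = [16, 256, 16, -6] (depth 4)
After 'pop': stack = [16, 256, 16] (depth 3)
After 'mul': stack = [16, 4096] (depth 2)
After 'lt': stack = [1] (depth 1)
  ...
After 'swap': stack = [8, 1] (depth 2)
After 'add': stack = [9] (depth 1)
After 'dup': stack = [9, 9] (depth 2)
After 'push -5': stack = [9, 9, -5] (depth 3)
After 'push -4': stack = [9, 9, -5, -4] (depth 4)
After 'pick 2': stack = [9, 9, -5, -4, 9] (depth 5)
After 'pick 0': stack = [9, 9, -5, -4, 9, 9] (depth 6)
After 'eq': stack = [9, 9, -5, -4, 1] (depth 5)
After 'push -2': stack = [9, 9, -5, -4, 1, -2] (depth 6)
After 'mod': stack = [9, 9, -5, -4, -1] (depth 5)

Answer: 5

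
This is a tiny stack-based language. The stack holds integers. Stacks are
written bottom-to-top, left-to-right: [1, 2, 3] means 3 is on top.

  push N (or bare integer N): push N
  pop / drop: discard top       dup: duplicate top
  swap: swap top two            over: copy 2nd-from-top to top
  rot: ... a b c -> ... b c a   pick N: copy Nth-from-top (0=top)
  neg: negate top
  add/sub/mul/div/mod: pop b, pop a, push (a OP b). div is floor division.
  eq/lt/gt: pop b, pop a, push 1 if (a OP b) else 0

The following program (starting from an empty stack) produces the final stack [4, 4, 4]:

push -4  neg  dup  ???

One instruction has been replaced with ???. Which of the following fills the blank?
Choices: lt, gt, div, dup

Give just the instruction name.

Answer: dup

Derivation:
Stack before ???: [4, 4]
Stack after ???:  [4, 4, 4]
Checking each choice:
  lt: produces [0]
  gt: produces [0]
  div: produces [1]
  dup: MATCH


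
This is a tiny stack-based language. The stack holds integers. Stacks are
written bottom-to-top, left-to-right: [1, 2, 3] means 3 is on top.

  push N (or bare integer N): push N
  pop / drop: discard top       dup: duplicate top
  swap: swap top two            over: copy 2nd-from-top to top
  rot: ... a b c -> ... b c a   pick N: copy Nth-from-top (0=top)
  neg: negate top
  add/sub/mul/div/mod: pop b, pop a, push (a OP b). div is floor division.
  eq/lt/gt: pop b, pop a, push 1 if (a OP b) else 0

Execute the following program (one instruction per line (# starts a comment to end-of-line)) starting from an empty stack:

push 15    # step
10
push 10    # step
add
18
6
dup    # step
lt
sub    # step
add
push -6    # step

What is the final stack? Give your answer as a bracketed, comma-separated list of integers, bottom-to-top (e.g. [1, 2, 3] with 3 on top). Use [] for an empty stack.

After 'push 15': [15]
After 'push 10': [15, 10]
After 'push 10': [15, 10, 10]
After 'add': [15, 20]
After 'push 18': [15, 20, 18]
After 'push 6': [15, 20, 18, 6]
After 'dup': [15, 20, 18, 6, 6]
After 'lt': [15, 20, 18, 0]
After 'sub': [15, 20, 18]
After 'add': [15, 38]
After 'push -6': [15, 38, -6]

Answer: [15, 38, -6]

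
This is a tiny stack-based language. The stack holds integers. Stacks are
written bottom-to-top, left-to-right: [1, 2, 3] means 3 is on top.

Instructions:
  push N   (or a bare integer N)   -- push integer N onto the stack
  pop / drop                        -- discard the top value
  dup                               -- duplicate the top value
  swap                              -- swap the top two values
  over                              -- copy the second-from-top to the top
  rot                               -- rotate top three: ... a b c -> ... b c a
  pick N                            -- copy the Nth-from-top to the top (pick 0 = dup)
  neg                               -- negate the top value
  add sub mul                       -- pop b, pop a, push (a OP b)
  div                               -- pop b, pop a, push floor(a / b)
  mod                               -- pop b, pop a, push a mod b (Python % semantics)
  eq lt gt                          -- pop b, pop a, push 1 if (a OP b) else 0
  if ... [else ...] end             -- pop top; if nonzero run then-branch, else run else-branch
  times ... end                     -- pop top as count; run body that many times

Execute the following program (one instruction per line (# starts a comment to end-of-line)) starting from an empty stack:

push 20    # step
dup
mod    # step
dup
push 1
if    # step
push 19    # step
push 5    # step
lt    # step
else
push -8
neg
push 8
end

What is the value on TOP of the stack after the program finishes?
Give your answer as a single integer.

After 'push 20': [20]
After 'dup': [20, 20]
After 'mod': [0]
After 'dup': [0, 0]
After 'push 1': [0, 0, 1]
After 'if': [0, 0]
After 'push 19': [0, 0, 19]
After 'push 5': [0, 0, 19, 5]
After 'lt': [0, 0, 0]

Answer: 0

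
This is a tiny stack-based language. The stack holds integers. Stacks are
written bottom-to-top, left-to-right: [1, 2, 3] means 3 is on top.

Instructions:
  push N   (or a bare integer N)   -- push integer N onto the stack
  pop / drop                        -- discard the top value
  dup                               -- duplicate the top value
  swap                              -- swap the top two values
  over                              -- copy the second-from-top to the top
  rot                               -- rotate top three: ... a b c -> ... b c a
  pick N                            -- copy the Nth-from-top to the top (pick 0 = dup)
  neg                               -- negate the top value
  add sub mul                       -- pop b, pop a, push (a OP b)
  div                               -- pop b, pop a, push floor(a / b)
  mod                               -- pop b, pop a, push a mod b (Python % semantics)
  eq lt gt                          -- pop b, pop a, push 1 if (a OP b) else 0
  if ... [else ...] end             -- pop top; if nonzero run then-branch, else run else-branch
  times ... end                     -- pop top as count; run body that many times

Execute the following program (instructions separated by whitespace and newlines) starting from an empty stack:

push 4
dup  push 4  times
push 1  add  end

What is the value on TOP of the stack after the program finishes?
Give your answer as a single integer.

After 'push 4': [4]
After 'dup': [4, 4]
After 'push 4': [4, 4, 4]
After 'times': [4, 4]
After 'push 1': [4, 4, 1]
After 'add': [4, 5]
After 'push 1': [4, 5, 1]
After 'add': [4, 6]
After 'push 1': [4, 6, 1]
After 'add': [4, 7]
After 'push 1': [4, 7, 1]
After 'add': [4, 8]

Answer: 8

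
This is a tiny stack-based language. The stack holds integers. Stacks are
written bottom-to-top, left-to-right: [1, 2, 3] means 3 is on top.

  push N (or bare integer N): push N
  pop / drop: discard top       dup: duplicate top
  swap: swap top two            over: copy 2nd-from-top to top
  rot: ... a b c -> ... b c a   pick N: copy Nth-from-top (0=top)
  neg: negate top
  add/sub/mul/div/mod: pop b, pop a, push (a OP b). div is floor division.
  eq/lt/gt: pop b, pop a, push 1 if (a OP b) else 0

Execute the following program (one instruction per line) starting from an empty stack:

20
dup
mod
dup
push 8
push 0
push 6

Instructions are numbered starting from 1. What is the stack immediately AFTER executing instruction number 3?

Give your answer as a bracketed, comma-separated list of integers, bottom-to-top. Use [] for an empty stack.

Answer: [0]

Derivation:
Step 1 ('20'): [20]
Step 2 ('dup'): [20, 20]
Step 3 ('mod'): [0]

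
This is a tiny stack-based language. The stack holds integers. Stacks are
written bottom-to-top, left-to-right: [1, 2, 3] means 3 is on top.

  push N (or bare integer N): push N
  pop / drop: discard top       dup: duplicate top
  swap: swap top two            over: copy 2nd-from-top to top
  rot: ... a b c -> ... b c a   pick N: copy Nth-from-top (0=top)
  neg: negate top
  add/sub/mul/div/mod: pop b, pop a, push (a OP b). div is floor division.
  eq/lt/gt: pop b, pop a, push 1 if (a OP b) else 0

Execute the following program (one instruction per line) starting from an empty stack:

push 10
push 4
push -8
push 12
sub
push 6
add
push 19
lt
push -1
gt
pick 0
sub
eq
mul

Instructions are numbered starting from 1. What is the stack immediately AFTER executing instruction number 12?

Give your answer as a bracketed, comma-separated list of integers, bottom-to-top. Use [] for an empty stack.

Answer: [10, 4, 1, 1]

Derivation:
Step 1 ('push 10'): [10]
Step 2 ('push 4'): [10, 4]
Step 3 ('push -8'): [10, 4, -8]
Step 4 ('push 12'): [10, 4, -8, 12]
Step 5 ('sub'): [10, 4, -20]
Step 6 ('push 6'): [10, 4, -20, 6]
Step 7 ('add'): [10, 4, -14]
Step 8 ('push 19'): [10, 4, -14, 19]
Step 9 ('lt'): [10, 4, 1]
Step 10 ('push -1'): [10, 4, 1, -1]
Step 11 ('gt'): [10, 4, 1]
Step 12 ('pick 0'): [10, 4, 1, 1]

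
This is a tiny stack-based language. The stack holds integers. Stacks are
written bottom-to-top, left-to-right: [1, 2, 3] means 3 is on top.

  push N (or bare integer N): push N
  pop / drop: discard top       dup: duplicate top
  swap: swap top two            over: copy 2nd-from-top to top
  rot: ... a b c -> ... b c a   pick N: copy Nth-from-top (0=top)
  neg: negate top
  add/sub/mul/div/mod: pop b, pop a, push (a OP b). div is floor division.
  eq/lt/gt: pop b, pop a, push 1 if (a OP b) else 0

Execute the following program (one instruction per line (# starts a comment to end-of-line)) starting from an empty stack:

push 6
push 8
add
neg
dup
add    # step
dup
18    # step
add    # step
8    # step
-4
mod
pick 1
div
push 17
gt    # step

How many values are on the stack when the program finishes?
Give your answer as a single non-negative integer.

Answer: 3

Derivation:
After 'push 6': stack = [6] (depth 1)
After 'push 8': stack = [6, 8] (depth 2)
After 'add': stack = [14] (depth 1)
After 'neg': stack = [-14] (depth 1)
After 'dup': stack = [-14, -14] (depth 2)
After 'add': stack = [-28] (depth 1)
After 'dup': stack = [-28, -28] (depth 2)
After 'push 18': stack = [-28, -28, 18] (depth 3)
After 'add': stack = [-28, -10] (depth 2)
After 'push 8': stack = [-28, -10, 8] (depth 3)
After 'push -4': stack = [-28, -10, 8, -4] (depth 4)
After 'mod': stack = [-28, -10, 0] (depth 3)
After 'pick 1': stack = [-28, -10, 0, -10] (depth 4)
After 'div': stack = [-28, -10, 0] (depth 3)
After 'push 17': stack = [-28, -10, 0, 17] (depth 4)
After 'gt': stack = [-28, -10, 0] (depth 3)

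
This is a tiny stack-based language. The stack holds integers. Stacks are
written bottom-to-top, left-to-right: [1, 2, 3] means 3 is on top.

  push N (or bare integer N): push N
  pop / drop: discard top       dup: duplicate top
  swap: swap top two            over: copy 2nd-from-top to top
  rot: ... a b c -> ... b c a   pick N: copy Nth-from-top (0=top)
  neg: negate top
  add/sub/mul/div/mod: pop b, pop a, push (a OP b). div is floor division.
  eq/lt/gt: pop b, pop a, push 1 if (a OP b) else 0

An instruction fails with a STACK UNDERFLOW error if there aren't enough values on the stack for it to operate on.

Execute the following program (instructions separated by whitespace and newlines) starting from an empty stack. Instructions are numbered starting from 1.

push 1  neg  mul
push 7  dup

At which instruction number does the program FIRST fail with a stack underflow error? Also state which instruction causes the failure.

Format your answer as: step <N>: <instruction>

Step 1 ('push 1'): stack = [1], depth = 1
Step 2 ('neg'): stack = [-1], depth = 1
Step 3 ('mul'): needs 2 value(s) but depth is 1 — STACK UNDERFLOW

Answer: step 3: mul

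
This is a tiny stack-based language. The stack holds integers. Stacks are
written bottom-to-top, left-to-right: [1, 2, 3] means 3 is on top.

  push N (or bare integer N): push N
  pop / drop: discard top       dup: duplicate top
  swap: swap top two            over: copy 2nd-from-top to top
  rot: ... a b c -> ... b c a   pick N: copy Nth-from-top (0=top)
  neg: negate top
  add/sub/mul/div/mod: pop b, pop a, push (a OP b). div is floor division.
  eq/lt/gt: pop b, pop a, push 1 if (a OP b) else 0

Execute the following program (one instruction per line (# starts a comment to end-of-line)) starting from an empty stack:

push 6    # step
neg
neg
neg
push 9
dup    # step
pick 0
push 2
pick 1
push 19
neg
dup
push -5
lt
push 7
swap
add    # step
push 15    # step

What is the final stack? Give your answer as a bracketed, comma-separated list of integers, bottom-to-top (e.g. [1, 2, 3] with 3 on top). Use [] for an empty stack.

After 'push 6': [6]
After 'neg': [-6]
After 'neg': [6]
After 'neg': [-6]
After 'push 9': [-6, 9]
After 'dup': [-6, 9, 9]
After 'pick 0': [-6, 9, 9, 9]
After 'push 2': [-6, 9, 9, 9, 2]
After 'pick 1': [-6, 9, 9, 9, 2, 9]
After 'push 19': [-6, 9, 9, 9, 2, 9, 19]
After 'neg': [-6, 9, 9, 9, 2, 9, -19]
After 'dup': [-6, 9, 9, 9, 2, 9, -19, -19]
After 'push -5': [-6, 9, 9, 9, 2, 9, -19, -19, -5]
After 'lt': [-6, 9, 9, 9, 2, 9, -19, 1]
After 'push 7': [-6, 9, 9, 9, 2, 9, -19, 1, 7]
After 'swap': [-6, 9, 9, 9, 2, 9, -19, 7, 1]
After 'add': [-6, 9, 9, 9, 2, 9, -19, 8]
After 'push 15': [-6, 9, 9, 9, 2, 9, -19, 8, 15]

Answer: [-6, 9, 9, 9, 2, 9, -19, 8, 15]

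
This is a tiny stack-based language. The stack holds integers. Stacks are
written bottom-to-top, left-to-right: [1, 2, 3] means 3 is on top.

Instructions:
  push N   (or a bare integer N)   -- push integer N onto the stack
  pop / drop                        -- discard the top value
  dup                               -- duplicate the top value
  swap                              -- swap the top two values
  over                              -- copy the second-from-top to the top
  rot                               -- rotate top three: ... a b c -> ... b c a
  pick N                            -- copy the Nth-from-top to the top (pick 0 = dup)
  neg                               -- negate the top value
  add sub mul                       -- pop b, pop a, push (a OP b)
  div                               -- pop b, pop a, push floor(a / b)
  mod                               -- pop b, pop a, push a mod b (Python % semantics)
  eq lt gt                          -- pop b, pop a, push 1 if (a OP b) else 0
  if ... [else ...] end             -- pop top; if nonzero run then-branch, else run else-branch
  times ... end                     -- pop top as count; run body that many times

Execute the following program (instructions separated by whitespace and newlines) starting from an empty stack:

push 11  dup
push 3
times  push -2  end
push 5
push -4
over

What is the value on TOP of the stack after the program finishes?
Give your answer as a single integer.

After 'push 11': [11]
After 'dup': [11, 11]
After 'push 3': [11, 11, 3]
After 'times': [11, 11]
After 'push -2': [11, 11, -2]
After 'push -2': [11, 11, -2, -2]
After 'push -2': [11, 11, -2, -2, -2]
After 'push 5': [11, 11, -2, -2, -2, 5]
After 'push -4': [11, 11, -2, -2, -2, 5, -4]
After 'over': [11, 11, -2, -2, -2, 5, -4, 5]

Answer: 5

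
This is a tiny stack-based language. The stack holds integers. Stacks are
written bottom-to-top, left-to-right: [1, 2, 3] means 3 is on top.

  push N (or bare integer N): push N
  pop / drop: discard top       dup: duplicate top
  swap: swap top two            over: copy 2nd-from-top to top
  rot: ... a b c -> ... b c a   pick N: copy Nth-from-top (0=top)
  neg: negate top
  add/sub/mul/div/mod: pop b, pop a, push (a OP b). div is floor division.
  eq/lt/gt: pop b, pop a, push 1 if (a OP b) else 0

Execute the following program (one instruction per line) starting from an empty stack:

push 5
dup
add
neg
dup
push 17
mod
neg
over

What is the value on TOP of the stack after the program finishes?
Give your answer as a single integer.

Answer: -10

Derivation:
After 'push 5': [5]
After 'dup': [5, 5]
After 'add': [10]
After 'neg': [-10]
After 'dup': [-10, -10]
After 'push 17': [-10, -10, 17]
After 'mod': [-10, 7]
After 'neg': [-10, -7]
After 'over': [-10, -7, -10]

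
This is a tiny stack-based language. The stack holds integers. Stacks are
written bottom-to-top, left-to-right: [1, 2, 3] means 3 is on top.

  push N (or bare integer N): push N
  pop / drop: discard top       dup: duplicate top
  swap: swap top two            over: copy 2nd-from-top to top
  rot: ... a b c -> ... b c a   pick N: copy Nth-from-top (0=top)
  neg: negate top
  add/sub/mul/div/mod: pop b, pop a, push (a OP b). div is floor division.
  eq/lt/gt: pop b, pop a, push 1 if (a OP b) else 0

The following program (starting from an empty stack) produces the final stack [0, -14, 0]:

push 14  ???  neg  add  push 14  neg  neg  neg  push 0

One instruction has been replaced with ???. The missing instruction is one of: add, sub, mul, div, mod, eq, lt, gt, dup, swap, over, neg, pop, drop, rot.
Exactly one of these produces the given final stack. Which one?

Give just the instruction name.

Stack before ???: [14]
Stack after ???:  [14, 14]
The instruction that transforms [14] -> [14, 14] is: dup

Answer: dup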